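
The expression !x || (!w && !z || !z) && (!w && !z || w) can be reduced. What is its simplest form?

!x || !z

!x || (!w && !z || !z) && (!w && !z || w)
= !x || !z && w || !w && !z   (distribution)
= !x || !z   (distribution)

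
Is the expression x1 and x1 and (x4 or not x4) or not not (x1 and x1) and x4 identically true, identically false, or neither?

x1 and x1 and (x4 or not x4) or not not (x1 and x1) and x4
= x1 and x1 or not not (x1 and x1) and x4   — complement / identity
= x1 and x1 or x1 and x1 and x4   — double negation
= x1 and x1   — absorption
= x1   — idempotence
This depends on x1, so it is not a constant.

neither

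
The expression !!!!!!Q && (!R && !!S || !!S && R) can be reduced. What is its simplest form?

Q && S

!!!!!!Q && (!R && !!S || !!S && R)
= !!!!!!Q && !!S   — distribution
= !!!!Q && !!S   — double negation
= !!Q && !!S   — double negation
= Q && !!S   — double negation
= Q && S   — double negation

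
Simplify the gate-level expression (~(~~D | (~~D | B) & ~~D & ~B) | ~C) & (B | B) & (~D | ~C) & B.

(~D | ~C) & B

(~(~~D | (~~D | B) & ~~D & ~B) | ~C) & (B | B) & (~D | ~C) & B
= (~(~~D | ~~D & ~B) | ~C) & (B | B) & (~D | ~C) & B   (absorption)
= (~~~D | ~C) & (B | B) & (~D | ~C) & B   (absorption)
= (~~~D | ~C) & B & (~D | ~C) & B   (idempotence)
= (~D | ~C) & B & (~D | ~C) & B   (double negation)
= (~D | ~C) & B   (idempotence)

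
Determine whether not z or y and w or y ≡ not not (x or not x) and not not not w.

No

E1: not z or y and w or y
    = not z or y   (absorption)
E2: not not (x or not x) and not not not w
    = (x or not x) and not not not w   (double negation)
    = not not not w   (complement / identity)
    = not w   (double negation)
These differ: at w=1, x=0, y=0, z=0, E1 = 1 but E2 = 0.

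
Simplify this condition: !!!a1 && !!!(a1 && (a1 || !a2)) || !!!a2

!!!a1 && !!!(a1 && (a1 || !a2)) || !!!a2
= !!!a1 && !!!a1 || !!!a2   (absorption)
= !!!a1 || !!!a2   (idempotence)
= !!!a1 || !a2   (double negation)
= !a1 || !a2   (double negation)

!a1 || !a2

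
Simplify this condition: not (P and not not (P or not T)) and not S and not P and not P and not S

not (P and not not (P or not T)) and not S and not P and not P and not S
= not (P and (P or not T)) and not S and not P and not P and not S
= not (P and (P or not T)) and not S and not P and not S
= not P and not S and not P and not S
= not P and not S

not P and not S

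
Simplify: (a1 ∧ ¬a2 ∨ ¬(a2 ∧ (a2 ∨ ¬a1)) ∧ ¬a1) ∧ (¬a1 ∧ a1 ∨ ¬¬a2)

False

(a1 ∧ ¬a2 ∨ ¬(a2 ∧ (a2 ∨ ¬a1)) ∧ ¬a1) ∧ (¬a1 ∧ a1 ∨ ¬¬a2)
= (a1 ∧ ¬a2 ∨ ¬(a2 ∧ (a2 ∨ ¬a1)) ∧ ¬a1) ∧ ¬¬a2   — complement / identity
= (a1 ∧ ¬a2 ∨ ¬a2 ∧ ¬a1) ∧ ¬¬a2   — absorption
= ¬a2 ∧ ¬¬a2   — distribution
= ¬a2 ∧ a2   — double negation
= False   — complement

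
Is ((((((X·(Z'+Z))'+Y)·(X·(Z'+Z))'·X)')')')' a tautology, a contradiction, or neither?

((((((X·(Z'+Z))'+Y)·(X·(Z'+Z))'·X)')')')'
= (((((X·(Z'+Z))'·X)')')')'
= (((X·(Z'+Z))'·X)')'
= ((X'·X)')'
= X'·X
= 0

contradiction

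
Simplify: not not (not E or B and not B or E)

not not (not E or B and not B or E)
= not not (not E or E)   (complement / identity)
= not E or E   (double negation)
= True   (complement)

True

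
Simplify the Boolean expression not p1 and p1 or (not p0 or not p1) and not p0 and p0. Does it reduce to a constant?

False

not p1 and p1 or (not p0 or not p1) and not p0 and p0
= not p1 and p1 or not p0 and p0   — absorption
= not p1 and p1   — complement / identity
= False   — complement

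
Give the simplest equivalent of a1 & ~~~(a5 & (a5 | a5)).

a1 & ~a5

a1 & ~~~(a5 & (a5 | a5))
= a1 & ~~~(a5 & a5)   — idempotence
= a1 & ~(a5 & a5)   — double negation
= a1 & ~a5   — idempotence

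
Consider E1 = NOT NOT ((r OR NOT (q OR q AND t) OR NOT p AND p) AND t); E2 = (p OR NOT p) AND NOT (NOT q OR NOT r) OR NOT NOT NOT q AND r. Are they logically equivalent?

No

E1: NOT NOT ((r OR NOT (q OR q AND t) OR NOT p AND p) AND t)
    = NOT NOT ((r OR NOT (q OR q AND t)) AND t)
    = (r OR NOT (q OR q AND t)) AND t
    = (r OR NOT q) AND t
E2: (p OR NOT p) AND NOT (NOT q OR NOT r) OR NOT NOT NOT q AND r
    = (p OR NOT p) AND q AND r OR NOT NOT NOT q AND r
    = (p OR NOT p) AND q AND r OR NOT q AND r
    = q AND r OR NOT q AND r
    = r
These differ: at p=0, q=0, r=1, t=0, E1 = 0 but E2 = 1.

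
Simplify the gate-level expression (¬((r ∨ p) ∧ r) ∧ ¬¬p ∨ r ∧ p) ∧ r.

(¬((r ∨ p) ∧ r) ∧ ¬¬p ∨ r ∧ p) ∧ r
= (¬r ∧ ¬¬p ∨ r ∧ p) ∧ r
= (¬r ∧ p ∨ r ∧ p) ∧ r
= p ∧ r

p ∧ r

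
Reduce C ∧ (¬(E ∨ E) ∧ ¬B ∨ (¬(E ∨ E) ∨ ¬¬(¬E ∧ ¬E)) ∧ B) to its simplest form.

C ∧ ¬E

C ∧ (¬(E ∨ E) ∧ ¬B ∨ (¬(E ∨ E) ∨ ¬¬(¬E ∧ ¬E)) ∧ B)
= C ∧ (¬(E ∨ E) ∧ ¬B ∨ (¬(E ∨ E) ∨ ¬(E ∨ E)) ∧ B)   — De Morgan
= C ∧ (¬(E ∨ E) ∧ ¬B ∨ ¬(E ∨ E) ∧ B)   — idempotence
= C ∧ ¬(E ∨ E)   — distribution
= C ∧ ¬E   — idempotence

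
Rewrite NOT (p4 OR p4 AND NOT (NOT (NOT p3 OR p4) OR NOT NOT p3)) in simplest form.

NOT p4

NOT (p4 OR p4 AND NOT (NOT (NOT p3 OR p4) OR NOT NOT p3))
= NOT (p4 OR p4 AND (NOT p3 OR p4) AND NOT p3)
= NOT (p4 OR p4 AND NOT p3)
= NOT p4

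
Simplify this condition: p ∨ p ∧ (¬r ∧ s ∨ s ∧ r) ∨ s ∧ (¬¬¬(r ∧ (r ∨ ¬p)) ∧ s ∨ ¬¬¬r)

p ∨ s ∧ ¬r

p ∨ p ∧ (¬r ∧ s ∨ s ∧ r) ∨ s ∧ (¬¬¬(r ∧ (r ∨ ¬p)) ∧ s ∨ ¬¬¬r)
= p ∨ p ∧ (¬r ∧ s ∨ s ∧ r) ∨ s ∧ (¬¬¬r ∧ s ∨ ¬¬¬r)   — absorption
= p ∨ p ∧ s ∨ s ∧ (¬¬¬r ∧ s ∨ ¬¬¬r)   — distribution
= p ∨ s ∧ (¬¬¬r ∧ s ∨ ¬¬¬r)   — absorption
= p ∨ s ∧ ¬¬¬r   — absorption
= p ∨ s ∧ ¬r   — double negation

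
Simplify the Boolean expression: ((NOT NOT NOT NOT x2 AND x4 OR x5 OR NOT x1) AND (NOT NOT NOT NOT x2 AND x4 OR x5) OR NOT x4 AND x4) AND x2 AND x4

x2 AND x4

((NOT NOT NOT NOT x2 AND x4 OR x5 OR NOT x1) AND (NOT NOT NOT NOT x2 AND x4 OR x5) OR NOT x4 AND x4) AND x2 AND x4
= (NOT NOT NOT NOT x2 AND x4 OR x5 OR NOT x4 AND x4) AND x2 AND x4   (absorption)
= (NOT NOT x2 AND x4 OR x5 OR NOT x4 AND x4) AND x2 AND x4   (double negation)
= (x2 AND x4 OR x5 OR NOT x4 AND x4) AND x2 AND x4   (double negation)
= (x2 AND x4 OR x5) AND x2 AND x4   (complement / identity)
= x2 AND x4   (absorption)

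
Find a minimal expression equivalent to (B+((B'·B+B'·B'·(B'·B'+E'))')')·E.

(B+((B'·B+B'·B'·(B'·B'+E'))')')·E
= (B+((B'·B+B'·B')')')·E
= (B+((B')')')·E
= (B+B')·E
= E

E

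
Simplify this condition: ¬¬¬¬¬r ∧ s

¬¬¬¬¬r ∧ s
= ¬¬¬r ∧ s   (double negation)
= ¬r ∧ s   (double negation)

¬r ∧ s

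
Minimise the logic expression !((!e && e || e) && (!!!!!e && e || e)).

!((!e && e || e) && (!!!!!e && e || e))
= !((!e && e || e) && (!!!e && e || e))   (double negation)
= !((!e && e || e) && (!e && e || e))   (double negation)
= !(!e && e || e)   (idempotence)
= !e   (complement / identity)

!e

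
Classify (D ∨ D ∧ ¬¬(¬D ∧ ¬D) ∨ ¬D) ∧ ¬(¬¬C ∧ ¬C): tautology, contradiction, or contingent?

(D ∨ D ∧ ¬¬(¬D ∧ ¬D) ∨ ¬D) ∧ ¬(¬¬C ∧ ¬C)
= (D ∨ D ∧ ¬¬(¬D ∧ ¬D) ∨ ¬D) ∧ (¬C ∨ C)   — De Morgan
= (D ∨ D ∧ ¬¬¬D ∨ ¬D) ∧ (¬C ∨ C)   — idempotence
= (D ∨ D ∧ ¬D ∨ ¬D) ∧ (¬C ∨ C)   — double negation
= D ∨ D ∧ ¬D ∨ ¬D   — complement / identity
= D ∨ ¬D   — complement / identity
= True   — complement

tautology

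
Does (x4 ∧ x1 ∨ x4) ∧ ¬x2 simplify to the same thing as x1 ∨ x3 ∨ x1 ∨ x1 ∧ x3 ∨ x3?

E1: (x4 ∧ x1 ∨ x4) ∧ ¬x2
    = x4 ∧ ¬x2
E2: x1 ∨ x3 ∨ x1 ∨ x1 ∧ x3 ∨ x3
    = x1 ∨ x3 ∨ x1 ∨ x3
    = x1 ∨ x3
These differ: at x1=0, x2=1, x3=1, x4=0, E1 = 0 but E2 = 1.

No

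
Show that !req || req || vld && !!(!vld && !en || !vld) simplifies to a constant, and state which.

true

!req || req || vld && !!(!vld && !en || !vld)
= !req || req || vld && !!!vld   (absorption)
= !req || req || vld && !vld   (double negation)
= !req || req   (complement / identity)
= true   (complement)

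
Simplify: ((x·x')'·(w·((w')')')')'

0

((x·x')'·(w·((w')')')')'
= ((x·x')'·(w·w')')'   [double negation]
= x·x'+w·w'   [De Morgan]
= w·w'   [complement / identity]
= 0   [complement]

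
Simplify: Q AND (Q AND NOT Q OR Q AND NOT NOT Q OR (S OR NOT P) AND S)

Q AND (Q AND NOT Q OR Q AND NOT NOT Q OR (S OR NOT P) AND S)
= Q AND (Q AND NOT Q OR Q AND Q OR (S OR NOT P) AND S)   (double negation)
= Q AND (Q OR (S OR NOT P) AND S)   (distribution)
= Q AND (Q OR S)   (absorption)
= Q   (absorption)

Q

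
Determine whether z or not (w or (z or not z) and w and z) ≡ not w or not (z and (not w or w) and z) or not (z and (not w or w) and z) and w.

No

E1: z or not (w or (z or not z) and w and z)
    = z or not (w or w and z)
    = z or not w
E2: not w or not (z and (not w or w) and z) or not (z and (not w or w) and z) and w
    = not w or not (z and (not w or w) and z)
    = not w or not (z and z)
    = not w or not z
These differ: at w=1, z=0, E1 = 0 but E2 = 1.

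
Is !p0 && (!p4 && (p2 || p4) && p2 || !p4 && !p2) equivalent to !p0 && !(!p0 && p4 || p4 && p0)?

E1: !p0 && (!p4 && (p2 || p4) && p2 || !p4 && !p2)
    = !p0 && (!p4 && p2 || !p4 && !p2)   (absorption)
    = !p0 && !p4   (distribution)
E2: !p0 && !(!p0 && p4 || p4 && p0)
    = !p0 && !p4   (distribution)
Both reduce to !p0 && !p4, so they are equivalent.

Yes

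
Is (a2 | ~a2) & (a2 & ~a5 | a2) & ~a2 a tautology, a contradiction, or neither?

contradiction

(a2 | ~a2) & (a2 & ~a5 | a2) & ~a2
= (a2 | ~a2) & a2 & ~a2
= a2 & ~a2
= 0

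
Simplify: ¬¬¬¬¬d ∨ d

True

¬¬¬¬¬d ∨ d
= ¬¬¬d ∨ d   — double negation
= ¬d ∨ d   — double negation
= True   — complement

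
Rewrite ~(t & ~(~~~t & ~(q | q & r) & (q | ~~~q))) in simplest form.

~t

~(t & ~(~~~t & ~(q | q & r) & (q | ~~~q)))
= ~(t & ~(~~~t & ~q & (q | ~~~q)))   [absorption]
= ~(t & ~(~~~t & ~q & (q | ~q)))   [double negation]
= ~(t & ~(~~~t & ~q))   [complement / identity]
= ~(t & ~(~t & ~q))   [double negation]
= ~(t & (t | q))   [De Morgan]
= ~t   [absorption]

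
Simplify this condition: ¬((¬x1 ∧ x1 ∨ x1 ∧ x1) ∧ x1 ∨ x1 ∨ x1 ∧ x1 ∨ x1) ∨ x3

¬((¬x1 ∧ x1 ∨ x1 ∧ x1) ∧ x1 ∨ x1 ∨ x1 ∧ x1 ∨ x1) ∨ x3
= ¬(x1 ∧ x1 ∨ x1 ∨ x1 ∧ x1 ∨ x1) ∨ x3   [distribution]
= ¬(x1 ∧ x1 ∨ x1) ∨ x3   [idempotence]
= ¬(x1 ∨ x1) ∨ x3   [idempotence]
= ¬x1 ∨ x3   [idempotence]

¬x1 ∨ x3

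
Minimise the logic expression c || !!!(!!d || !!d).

c || !d

c || !!!(!!d || !!d)
= c || !!!!!d   [idempotence]
= c || !!!d   [double negation]
= c || !d   [double negation]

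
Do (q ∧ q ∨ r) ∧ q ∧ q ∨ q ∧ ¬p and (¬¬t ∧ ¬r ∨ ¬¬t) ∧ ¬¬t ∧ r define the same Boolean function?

No

E1: (q ∧ q ∨ r) ∧ q ∧ q ∨ q ∧ ¬p
    = q ∧ q ∨ q ∧ ¬p
    = q ∨ q ∧ ¬p
    = q
E2: (¬¬t ∧ ¬r ∨ ¬¬t) ∧ ¬¬t ∧ r
    = ¬¬t ∧ ¬¬t ∧ r
    = ¬¬t ∧ r
    = t ∧ r
These differ: at p=0, q=1, r=0, t=1, E1 = 1 but E2 = 0.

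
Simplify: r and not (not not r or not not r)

r and not (not not r or not not r)
= r and not r and not r   — De Morgan
= r and not r   — idempotence
= False   — complement

False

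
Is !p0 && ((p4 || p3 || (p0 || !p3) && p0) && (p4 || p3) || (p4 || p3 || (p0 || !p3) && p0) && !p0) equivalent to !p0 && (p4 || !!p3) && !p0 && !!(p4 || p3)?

Yes

E1: !p0 && ((p4 || p3 || (p0 || !p3) && p0) && (p4 || p3) || (p4 || p3 || (p0 || !p3) && p0) && !p0)
    = !p0 && (p4 || p3 || !p0) && (p4 || p3 || (p0 || !p3) && p0)   — distribution
    = !p0 && (!p0 && (p0 || !p3) && p0 || p4 || p3)   — distribution
    = !p0 && (!p0 && p0 || p4 || p3)   — absorption
    = !p0 && (p4 || p3)   — complement / identity
E2: !p0 && (p4 || !!p3) && !p0 && !!(p4 || p3)
    = !p0 && (p4 || !!p3) && !p0 && (p4 || p3)   — double negation
    = !p0 && (p4 || p3) && !p0 && (p4 || p3)   — double negation
    = !p0 && (p4 || p3)   — idempotence
Both reduce to !p0 && (p4 || p3), so they are equivalent.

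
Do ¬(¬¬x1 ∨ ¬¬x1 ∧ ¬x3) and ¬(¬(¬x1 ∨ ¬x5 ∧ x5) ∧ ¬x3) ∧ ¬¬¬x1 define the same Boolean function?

Yes

E1: ¬(¬¬x1 ∨ ¬¬x1 ∧ ¬x3)
    = ¬¬¬x1   (absorption)
    = ¬x1   (double negation)
E2: ¬(¬(¬x1 ∨ ¬x5 ∧ x5) ∧ ¬x3) ∧ ¬¬¬x1
    = ¬(¬(¬x1 ∨ ¬x5 ∧ x5) ∧ ¬x3) ∧ ¬x1   (double negation)
    = ¬(¬¬x1 ∧ ¬x3) ∧ ¬x1   (complement / identity)
    = (¬x1 ∨ x3) ∧ ¬x1   (De Morgan)
    = ¬x1   (absorption)
Both reduce to ¬x1, so they are equivalent.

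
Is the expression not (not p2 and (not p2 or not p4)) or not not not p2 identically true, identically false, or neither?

identically true

not (not p2 and (not p2 or not p4)) or not not not p2
= not not p2 or not not not p2
= p2 or not not not p2
= p2 or not p2
= True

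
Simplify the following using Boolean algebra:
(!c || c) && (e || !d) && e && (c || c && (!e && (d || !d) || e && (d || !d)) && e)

e && c

(!c || c) && (e || !d) && e && (c || c && (!e && (d || !d) || e && (d || !d)) && e)
= (!c || c) && (e || !d) && e && (c || c && (d || !d) && e)   (distribution)
= (e || !d) && e && (c || c && (d || !d) && e)   (complement / identity)
= e && (c || c && (d || !d) && e)   (absorption)
= e && (c || c && e)   (complement / identity)
= e && c   (absorption)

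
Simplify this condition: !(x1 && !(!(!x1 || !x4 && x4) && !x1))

!(x1 && !(!(!x1 || !x4 && x4) && !x1))
= !(x1 && (!x1 || !x4 && x4 || x1))   — De Morgan
= !(x1 && (!x1 || x1))   — complement / identity
= !x1   — complement / identity

!x1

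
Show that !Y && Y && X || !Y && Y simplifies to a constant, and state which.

false

!Y && Y && X || !Y && Y
= !Y && Y   [absorption]
= false   [complement]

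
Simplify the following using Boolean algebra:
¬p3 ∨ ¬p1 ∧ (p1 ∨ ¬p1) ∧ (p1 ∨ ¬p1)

¬p3 ∨ ¬p1

¬p3 ∨ ¬p1 ∧ (p1 ∨ ¬p1) ∧ (p1 ∨ ¬p1)
= ¬p3 ∨ ¬p1 ∧ (p1 ∨ ¬p1)   [idempotence]
= ¬p3 ∨ ¬p1   [complement / identity]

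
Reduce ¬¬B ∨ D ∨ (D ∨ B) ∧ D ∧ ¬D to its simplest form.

¬¬B ∨ D ∨ (D ∨ B) ∧ D ∧ ¬D
= ¬¬B ∨ D ∨ D ∧ ¬D   [absorption]
= B ∨ D ∨ D ∧ ¬D   [double negation]
= B ∨ D   [complement / identity]

B ∨ D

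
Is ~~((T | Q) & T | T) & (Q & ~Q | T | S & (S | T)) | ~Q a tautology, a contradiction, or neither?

~~((T | Q) & T | T) & (Q & ~Q | T | S & (S | T)) | ~Q
= ~~(T | T) & (Q & ~Q | T | S & (S | T)) | ~Q   [absorption]
= ~~(T | T) & (Q & ~Q | T | S) | ~Q   [absorption]
= ~~(T | T) & (T | S) | ~Q   [complement / identity]
= (T | T) & (T | S) | ~Q   [double negation]
= T & S | T | ~Q   [distribution]
= T | ~Q   [absorption]
This depends on Q, T, so it is not a constant.

neither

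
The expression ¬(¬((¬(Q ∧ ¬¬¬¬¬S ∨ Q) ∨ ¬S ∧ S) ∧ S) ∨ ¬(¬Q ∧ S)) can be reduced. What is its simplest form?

¬Q ∧ S

¬(¬((¬(Q ∧ ¬¬¬¬¬S ∨ Q) ∨ ¬S ∧ S) ∧ S) ∨ ¬(¬Q ∧ S))
= ¬(¬((¬(Q ∧ ¬¬¬S ∨ Q) ∨ ¬S ∧ S) ∧ S) ∨ ¬(¬Q ∧ S))   (double negation)
= (¬(Q ∧ ¬¬¬S ∨ Q) ∨ ¬S ∧ S) ∧ S ∧ ¬Q ∧ S   (De Morgan)
= (¬(Q ∧ ¬S ∨ Q) ∨ ¬S ∧ S) ∧ S ∧ ¬Q ∧ S   (double negation)
= ¬(Q ∧ ¬S ∨ Q) ∧ S ∧ ¬Q ∧ S   (complement / identity)
= ¬Q ∧ S ∧ ¬Q ∧ S   (absorption)
= ¬Q ∧ S   (idempotence)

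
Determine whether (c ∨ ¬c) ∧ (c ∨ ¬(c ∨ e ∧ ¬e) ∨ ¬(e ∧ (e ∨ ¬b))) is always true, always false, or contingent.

always true

(c ∨ ¬c) ∧ (c ∨ ¬(c ∨ e ∧ ¬e) ∨ ¬(e ∧ (e ∨ ¬b)))
= (c ∨ ¬c) ∧ (c ∨ ¬(c ∨ e ∧ ¬e) ∨ ¬e)   [absorption]
= (c ∨ ¬c) ∧ (c ∨ ¬c ∨ ¬e)   [complement / identity]
= c ∨ ¬c   [absorption]
= True   [complement]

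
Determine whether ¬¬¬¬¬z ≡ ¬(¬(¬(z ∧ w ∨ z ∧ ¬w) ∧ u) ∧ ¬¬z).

E1: ¬¬¬¬¬z
    = ¬¬¬z   [double negation]
    = ¬z   [double negation]
E2: ¬(¬(¬(z ∧ w ∨ z ∧ ¬w) ∧ u) ∧ ¬¬z)
    = ¬(z ∧ w ∨ z ∧ ¬w) ∧ u ∨ ¬z   [De Morgan]
    = ¬z ∧ u ∨ ¬z   [distribution]
    = ¬z   [absorption]
Both reduce to ¬z, so they are equivalent.

Yes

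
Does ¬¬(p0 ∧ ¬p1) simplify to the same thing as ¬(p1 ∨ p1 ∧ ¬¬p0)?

E1: ¬¬(p0 ∧ ¬p1)
    = p0 ∧ ¬p1   [double negation]
E2: ¬(p1 ∨ p1 ∧ ¬¬p0)
    = ¬(p1 ∨ p1 ∧ p0)   [double negation]
    = ¬p1   [absorption]
These differ: at p0=0, p1=0, E1 = 0 but E2 = 1.

No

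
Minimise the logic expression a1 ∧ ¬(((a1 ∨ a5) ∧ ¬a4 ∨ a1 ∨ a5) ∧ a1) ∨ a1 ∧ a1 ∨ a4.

a1 ∧ ¬(((a1 ∨ a5) ∧ ¬a4 ∨ a1 ∨ a5) ∧ a1) ∨ a1 ∧ a1 ∨ a4
= a1 ∧ ¬((a1 ∨ a5) ∧ a1) ∨ a1 ∧ a1 ∨ a4   [absorption]
= a1 ∧ ¬a1 ∨ a1 ∧ a1 ∨ a4   [absorption]
= a1 ∨ a4   [distribution]

a1 ∨ a4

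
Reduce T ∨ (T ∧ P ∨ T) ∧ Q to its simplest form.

T ∨ (T ∧ P ∨ T) ∧ Q
= T ∨ T ∧ Q
= T

T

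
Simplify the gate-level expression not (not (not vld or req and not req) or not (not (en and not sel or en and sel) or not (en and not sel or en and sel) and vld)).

not (not (not vld or req and not req) or not (not (en and not sel or en and sel) or not (en and not sel or en and sel) and vld))
= not (not (not vld or req and not req) or not not (en and not sel or en and sel))   (absorption)
= not (not (not vld or req and not req) or not not en)   (distribution)
= not (not not vld or not not en)   (complement / identity)
= not vld and not en   (De Morgan)

not vld and not en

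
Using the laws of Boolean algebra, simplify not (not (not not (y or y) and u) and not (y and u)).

y and u

not (not (not not (y or y) and u) and not (y and u))
= not not (y or y) and u or y and u   [De Morgan]
= (y or y) and u or y and u   [double negation]
= y and u or y and u   [idempotence]
= y and u   [idempotence]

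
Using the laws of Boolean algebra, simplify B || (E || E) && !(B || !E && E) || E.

B || E

B || (E || E) && !(B || !E && E) || E
= B || E && !(B || !E && E) || E   — idempotence
= B || E && !B || E   — complement / identity
= B || E   — absorption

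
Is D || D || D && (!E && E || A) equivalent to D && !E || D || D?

Yes

E1: D || D || D && (!E && E || A)
    = D || D && (!E && E || A)   (idempotence)
    = D || D && A   (complement / identity)
    = D   (absorption)
E2: D && !E || D || D
    = D || D   (absorption)
    = D   (idempotence)
Both reduce to D, so they are equivalent.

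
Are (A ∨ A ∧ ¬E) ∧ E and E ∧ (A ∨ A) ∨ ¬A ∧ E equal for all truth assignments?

E1: (A ∨ A ∧ ¬E) ∧ E
    = A ∧ E   [absorption]
E2: E ∧ (A ∨ A) ∨ ¬A ∧ E
    = E ∧ A ∨ ¬A ∧ E   [idempotence]
    = E   [distribution]
These differ: at A=0, E=1, E1 = 0 but E2 = 1.

No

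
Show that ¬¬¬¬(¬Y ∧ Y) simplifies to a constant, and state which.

¬¬¬¬(¬Y ∧ Y)
= ¬¬(¬Y ∧ Y)   (double negation)
= ¬Y ∧ Y   (double negation)
= False   (complement)

False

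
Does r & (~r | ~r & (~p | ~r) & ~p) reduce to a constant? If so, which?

yes, False

r & (~r | ~r & (~p | ~r) & ~p)
= r & (~r | ~r & ~p)   [absorption]
= r & ~r   [absorption]
= 0   [complement]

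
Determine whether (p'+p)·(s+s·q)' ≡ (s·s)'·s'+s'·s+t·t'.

Yes

E1: (p'+p)·(s+s·q)'
    = (p'+p)·s'   (absorption)
    = s'   (complement / identity)
E2: (s·s)'·s'+s'·s+t·t'
    = s'·s'+s'·s+t·t'   (idempotence)
    = s'·s'+s'·s   (complement / identity)
    = s'   (distribution)
Both reduce to s', so they are equivalent.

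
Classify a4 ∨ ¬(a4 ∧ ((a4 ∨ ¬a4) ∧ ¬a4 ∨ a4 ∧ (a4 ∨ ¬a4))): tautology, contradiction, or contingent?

a4 ∨ ¬(a4 ∧ ((a4 ∨ ¬a4) ∧ ¬a4 ∨ a4 ∧ (a4 ∨ ¬a4)))
= a4 ∨ ¬(a4 ∧ (a4 ∨ ¬a4))   — distribution
= a4 ∨ ¬a4   — complement / identity
= True   — complement

tautology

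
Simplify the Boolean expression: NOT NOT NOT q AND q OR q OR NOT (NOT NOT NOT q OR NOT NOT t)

q

NOT NOT NOT q AND q OR q OR NOT (NOT NOT NOT q OR NOT NOT t)
= NOT q AND q OR q OR NOT (NOT NOT NOT q OR NOT NOT t)
= NOT q AND q OR q OR NOT NOT q AND NOT t
= q OR NOT NOT q AND NOT t
= q OR q AND NOT t
= q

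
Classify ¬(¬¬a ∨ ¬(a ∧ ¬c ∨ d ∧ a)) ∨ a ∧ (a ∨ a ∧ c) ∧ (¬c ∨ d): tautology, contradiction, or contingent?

contingent

¬(¬¬a ∨ ¬(a ∧ ¬c ∨ d ∧ a)) ∨ a ∧ (a ∨ a ∧ c) ∧ (¬c ∨ d)
= ¬a ∧ (a ∧ ¬c ∨ d ∧ a) ∨ a ∧ (a ∨ a ∧ c) ∧ (¬c ∨ d)
= ¬a ∧ (a ∧ ¬c ∨ d ∧ a) ∨ a ∧ a ∧ (¬c ∨ d)
= ¬a ∧ a ∧ (¬c ∨ d) ∨ a ∧ a ∧ (¬c ∨ d)
= a ∧ (¬c ∨ d)
This depends on a, c, d, so it is not a constant.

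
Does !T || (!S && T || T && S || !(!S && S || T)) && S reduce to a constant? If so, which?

no

!T || (!S && T || T && S || !(!S && S || T)) && S
= !T || (!S && T || T && S || !T) && S   (complement / identity)
= !T || (T || !T) && S   (distribution)
= !T || S   (complement / identity)
This depends on S, T, so it is not a constant.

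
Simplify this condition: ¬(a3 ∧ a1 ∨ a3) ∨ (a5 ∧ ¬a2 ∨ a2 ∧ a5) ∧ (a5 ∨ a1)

¬(a3 ∧ a1 ∨ a3) ∨ (a5 ∧ ¬a2 ∨ a2 ∧ a5) ∧ (a5 ∨ a1)
= ¬(a3 ∧ a1 ∨ a3) ∨ a5 ∧ (a5 ∨ a1)
= ¬a3 ∨ a5 ∧ (a5 ∨ a1)
= ¬a3 ∨ a5

¬a3 ∨ a5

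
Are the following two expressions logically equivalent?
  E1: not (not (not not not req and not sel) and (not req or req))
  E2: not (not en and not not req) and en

E1: not (not (not not not req and not sel) and (not req or req))
    = not not (not not not req and not sel)   (complement / identity)
    = not not not req and not sel   (double negation)
    = not req and not sel   (double negation)
E2: not (not en and not not req) and en
    = (en or not req) and en   (De Morgan)
    = en   (absorption)
These differ: at en=1, req=0, sel=1, E1 = 0 but E2 = 1.

No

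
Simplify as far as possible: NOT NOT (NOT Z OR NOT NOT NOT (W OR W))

NOT NOT (NOT Z OR NOT NOT NOT (W OR W))
= NOT Z OR NOT NOT NOT (W OR W)   (double negation)
= NOT Z OR NOT (W OR W)   (double negation)
= NOT Z OR NOT W   (idempotence)

NOT Z OR NOT W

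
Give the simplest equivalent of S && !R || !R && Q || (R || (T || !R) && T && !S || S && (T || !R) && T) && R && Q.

S && !R || !R && Q || (R || (T || !R) && T && !S || S && (T || !R) && T) && R && Q
= S && !R || !R && Q || (R || (T || !R) && T) && R && Q   (distribution)
= S && !R || !R && Q || (R || T) && R && Q   (absorption)
= S && !R || !R && Q || R && Q   (absorption)
= S && !R || Q   (distribution)

S && !R || Q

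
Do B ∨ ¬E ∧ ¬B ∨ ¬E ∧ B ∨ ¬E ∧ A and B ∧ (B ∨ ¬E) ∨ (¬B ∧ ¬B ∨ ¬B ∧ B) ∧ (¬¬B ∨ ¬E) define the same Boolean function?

Yes

E1: B ∨ ¬E ∧ ¬B ∨ ¬E ∧ B ∨ ¬E ∧ A
    = B ∨ ¬E ∨ ¬E ∧ A
    = B ∨ ¬E
E2: B ∧ (B ∨ ¬E) ∨ (¬B ∧ ¬B ∨ ¬B ∧ B) ∧ (¬¬B ∨ ¬E)
    = B ∧ (B ∨ ¬E) ∨ ¬B ∧ (¬¬B ∨ ¬E)
    = B ∧ (B ∨ ¬E) ∨ ¬B ∧ (B ∨ ¬E)
    = B ∨ ¬E
Both reduce to B ∨ ¬E, so they are equivalent.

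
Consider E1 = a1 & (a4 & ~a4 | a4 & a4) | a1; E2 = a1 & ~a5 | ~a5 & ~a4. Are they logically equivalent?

E1: a1 & (a4 & ~a4 | a4 & a4) | a1
    = a1 & a4 | a1   [distribution]
    = a1   [absorption]
E2: a1 & ~a5 | ~a5 & ~a4
    = ~a5 & (a1 | ~a4)   [distribution]
These differ: at a1=1, a4=0, a5=1, E1 = 1 but E2 = 0.

No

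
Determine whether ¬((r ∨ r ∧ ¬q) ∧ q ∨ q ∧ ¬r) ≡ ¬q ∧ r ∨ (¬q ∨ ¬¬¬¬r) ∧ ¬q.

Yes

E1: ¬((r ∨ r ∧ ¬q) ∧ q ∨ q ∧ ¬r)
    = ¬(r ∧ q ∨ q ∧ ¬r)   [absorption]
    = ¬q   [distribution]
E2: ¬q ∧ r ∨ (¬q ∨ ¬¬¬¬r) ∧ ¬q
    = ¬q ∧ r ∨ (¬q ∨ ¬¬r) ∧ ¬q   [double negation]
    = ¬q ∧ r ∨ (¬q ∨ r) ∧ ¬q   [double negation]
    = ¬q ∧ r ∨ ¬q   [absorption]
    = ¬q   [absorption]
Both reduce to ¬q, so they are equivalent.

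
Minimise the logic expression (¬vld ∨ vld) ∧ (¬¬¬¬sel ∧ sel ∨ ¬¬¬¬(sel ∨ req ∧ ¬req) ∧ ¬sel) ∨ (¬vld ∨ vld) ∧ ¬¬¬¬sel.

sel

(¬vld ∨ vld) ∧ (¬¬¬¬sel ∧ sel ∨ ¬¬¬¬(sel ∨ req ∧ ¬req) ∧ ¬sel) ∨ (¬vld ∨ vld) ∧ ¬¬¬¬sel
= (¬vld ∨ vld) ∧ (¬¬¬¬sel ∧ sel ∨ ¬¬¬¬sel ∧ ¬sel) ∨ (¬vld ∨ vld) ∧ ¬¬¬¬sel   (complement / identity)
= (¬vld ∨ vld) ∧ ¬¬¬¬sel ∨ (¬vld ∨ vld) ∧ ¬¬¬¬sel   (distribution)
= (¬vld ∨ vld) ∧ ¬¬¬¬sel   (idempotence)
= ¬¬¬¬sel   (complement / identity)
= ¬¬sel   (double negation)
= sel   (double negation)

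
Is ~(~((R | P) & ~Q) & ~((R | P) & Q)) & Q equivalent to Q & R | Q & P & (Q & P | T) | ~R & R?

Yes

E1: ~(~((R | P) & ~Q) & ~((R | P) & Q)) & Q
    = ((R | P) & ~Q | (R | P) & Q) & Q   [De Morgan]
    = (R | P) & Q   [distribution]
E2: Q & R | Q & P & (Q & P | T) | ~R & R
    = Q & R | Q & P | ~R & R   [absorption]
    = (R | P) & Q | ~R & R   [distribution]
    = (R | P) & Q   [complement / identity]
Both reduce to (R | P) & Q, so they are equivalent.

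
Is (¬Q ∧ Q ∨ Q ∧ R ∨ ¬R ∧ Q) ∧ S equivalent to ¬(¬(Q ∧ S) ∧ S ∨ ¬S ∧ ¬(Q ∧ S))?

E1: (¬Q ∧ Q ∨ Q ∧ R ∨ ¬R ∧ Q) ∧ S
    = (¬Q ∧ Q ∨ Q) ∧ S   [distribution]
    = Q ∧ S   [complement / identity]
E2: ¬(¬(Q ∧ S) ∧ S ∨ ¬S ∧ ¬(Q ∧ S))
    = ¬¬(Q ∧ S)   [distribution]
    = Q ∧ S   [double negation]
Both reduce to Q ∧ S, so they are equivalent.

Yes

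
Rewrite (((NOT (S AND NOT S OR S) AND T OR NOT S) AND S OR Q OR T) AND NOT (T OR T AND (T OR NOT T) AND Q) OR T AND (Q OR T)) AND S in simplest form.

(Q OR T) AND S

(((NOT (S AND NOT S OR S) AND T OR NOT S) AND S OR Q OR T) AND NOT (T OR T AND (T OR NOT T) AND Q) OR T AND (Q OR T)) AND S
= (((NOT (S AND NOT S OR S) AND T OR NOT S) AND S OR Q OR T) AND NOT (T OR T AND Q) OR T AND (Q OR T)) AND S   (complement / identity)
= (((NOT S AND T OR NOT S) AND S OR Q OR T) AND NOT (T OR T AND Q) OR T AND (Q OR T)) AND S   (complement / identity)
= ((NOT S AND S OR Q OR T) AND NOT (T OR T AND Q) OR T AND (Q OR T)) AND S   (absorption)
= ((NOT S AND S OR Q OR T) AND NOT T OR T AND (Q OR T)) AND S   (absorption)
= ((Q OR T) AND NOT T OR T AND (Q OR T)) AND S   (complement / identity)
= (Q OR T) AND S   (distribution)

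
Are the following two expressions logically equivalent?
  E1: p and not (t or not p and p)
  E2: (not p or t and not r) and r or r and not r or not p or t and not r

E1: p and not (t or not p and p)
    = p and not t
E2: (not p or t and not r) and r or r and not r or not p or t and not r
    = (not p or t and not r) and r or not p or t and not r
    = not p or t and not r
These differ: at p=0, r=0, t=1, E1 = 0 but E2 = 1.

No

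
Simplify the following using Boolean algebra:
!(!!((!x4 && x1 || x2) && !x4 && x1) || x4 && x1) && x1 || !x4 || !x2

!(!!((!x4 && x1 || x2) && !x4 && x1) || x4 && x1) && x1 || !x4 || !x2
= !((!x4 && x1 || x2) && !x4 && x1 || x4 && x1) && x1 || !x4 || !x2   (double negation)
= !(!x4 && x1 || x4 && x1) && x1 || !x4 || !x2   (absorption)
= !x1 && x1 || !x4 || !x2   (distribution)
= !x4 || !x2   (complement / identity)

!x4 || !x2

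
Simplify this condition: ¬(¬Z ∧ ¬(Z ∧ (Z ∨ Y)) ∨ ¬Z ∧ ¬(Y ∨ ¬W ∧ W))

¬(¬Z ∧ ¬(Z ∧ (Z ∨ Y)) ∨ ¬Z ∧ ¬(Y ∨ ¬W ∧ W))
= ¬(¬Z ∧ ¬Z ∨ ¬Z ∧ ¬(Y ∨ ¬W ∧ W))   (absorption)
= ¬(¬Z ∧ (¬Z ∨ ¬(Y ∨ ¬W ∧ W)))   (distribution)
= ¬(¬Z ∧ (¬Z ∨ ¬Y))   (complement / identity)
= ¬¬Z   (absorption)
= Z   (double negation)

Z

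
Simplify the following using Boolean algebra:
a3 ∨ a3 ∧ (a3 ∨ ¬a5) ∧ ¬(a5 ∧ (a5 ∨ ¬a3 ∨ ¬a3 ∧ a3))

a3 ∨ a3 ∧ (a3 ∨ ¬a5) ∧ ¬(a5 ∧ (a5 ∨ ¬a3 ∨ ¬a3 ∧ a3))
= a3 ∨ a3 ∧ (a3 ∨ ¬a5) ∧ ¬(a5 ∧ (a5 ∨ ¬a3))   (complement / identity)
= a3 ∨ a3 ∧ (a3 ∨ ¬a5) ∧ ¬a5   (absorption)
= a3 ∨ a3 ∧ ¬a5   (absorption)
= a3   (absorption)

a3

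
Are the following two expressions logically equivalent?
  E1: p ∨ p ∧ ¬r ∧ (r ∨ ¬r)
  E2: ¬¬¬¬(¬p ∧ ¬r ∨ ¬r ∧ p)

No

E1: p ∨ p ∧ ¬r ∧ (r ∨ ¬r)
    = p ∨ p ∧ ¬r
    = p
E2: ¬¬¬¬(¬p ∧ ¬r ∨ ¬r ∧ p)
    = ¬¬(¬p ∧ ¬r ∨ ¬r ∧ p)
    = ¬¬¬r
    = ¬r
These differ: at p=0, r=0, E1 = 0 but E2 = 1.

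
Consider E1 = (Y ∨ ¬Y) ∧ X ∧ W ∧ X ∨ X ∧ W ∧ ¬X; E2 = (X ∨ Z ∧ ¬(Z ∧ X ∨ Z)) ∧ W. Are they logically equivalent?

Yes

E1: (Y ∨ ¬Y) ∧ X ∧ W ∧ X ∨ X ∧ W ∧ ¬X
    = X ∧ W ∧ X ∨ X ∧ W ∧ ¬X
    = X ∧ W
E2: (X ∨ Z ∧ ¬(Z ∧ X ∨ Z)) ∧ W
    = (X ∨ Z ∧ ¬Z) ∧ W
    = X ∧ W
Both reduce to X ∧ W, so they are equivalent.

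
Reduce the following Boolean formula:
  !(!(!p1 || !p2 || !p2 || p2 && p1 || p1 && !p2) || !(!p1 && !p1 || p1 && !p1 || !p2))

!p1 || !p2

!(!(!p1 || !p2 || !p2 || p2 && p1 || p1 && !p2) || !(!p1 && !p1 || p1 && !p1 || !p2))
= !(!(!p1 || !p2 || !p2 || p2 && p1 || p1 && !p2) || !(!p1 || !p2))
= (!p1 || !p2 || !p2 || p2 && p1 || p1 && !p2) && (!p1 || !p2)
= (!p1 || !p2 || !p2 || p1) && (!p1 || !p2)
= (!p1 || !p2 || p1) && (!p1 || !p2)
= !p1 || !p2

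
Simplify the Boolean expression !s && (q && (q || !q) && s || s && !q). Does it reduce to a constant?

false

!s && (q && (q || !q) && s || s && !q)
= !s && (q && s || s && !q)   — complement / identity
= !s && s   — distribution
= false   — complement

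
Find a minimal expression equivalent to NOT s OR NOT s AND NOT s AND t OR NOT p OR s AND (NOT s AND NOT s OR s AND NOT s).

NOT s OR NOT p

NOT s OR NOT s AND NOT s AND t OR NOT p OR s AND (NOT s AND NOT s OR s AND NOT s)
= NOT s OR NOT s AND NOT s AND t OR NOT p OR s AND NOT s   (distribution)
= NOT s OR NOT s AND NOT s AND t OR NOT p   (complement / identity)
= NOT s OR NOT s AND t OR NOT p   (idempotence)
= NOT s OR NOT p   (absorption)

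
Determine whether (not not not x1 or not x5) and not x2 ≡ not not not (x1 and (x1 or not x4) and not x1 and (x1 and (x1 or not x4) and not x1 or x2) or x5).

E1: (not not not x1 or not x5) and not x2
    = (not x1 or not x5) and not x2   (double negation)
E2: not not not (x1 and (x1 or not x4) and not x1 and (x1 and (x1 or not x4) and not x1 or x2) or x5)
    = not not not (x1 and (x1 or not x4) and not x1 or x5)   (absorption)
    = not not not (x1 and not x1 or x5)   (absorption)
    = not not not x5   (complement / identity)
    = not x5   (double negation)
These differ: at x1=0, x2=1, x4=1, x5=0, E1 = 0 but E2 = 1.

No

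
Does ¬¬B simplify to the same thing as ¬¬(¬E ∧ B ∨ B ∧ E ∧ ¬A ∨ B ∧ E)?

E1: ¬¬B
    = B
E2: ¬¬(¬E ∧ B ∨ B ∧ E ∧ ¬A ∨ B ∧ E)
    = ¬¬(¬E ∧ B ∨ B ∧ E)
    = ¬E ∧ B ∨ B ∧ E
    = B
Both reduce to B, so they are equivalent.

Yes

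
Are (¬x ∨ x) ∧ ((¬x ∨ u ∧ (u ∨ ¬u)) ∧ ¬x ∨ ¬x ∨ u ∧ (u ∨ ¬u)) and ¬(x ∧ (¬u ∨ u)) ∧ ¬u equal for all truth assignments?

No

E1: (¬x ∨ x) ∧ ((¬x ∨ u ∧ (u ∨ ¬u)) ∧ ¬x ∨ ¬x ∨ u ∧ (u ∨ ¬u))
    = (¬x ∨ x) ∧ (¬x ∨ u ∧ (u ∨ ¬u))
    = (¬x ∨ x) ∧ (¬x ∨ u)
    = ¬x ∨ u
E2: ¬(x ∧ (¬u ∨ u)) ∧ ¬u
    = ¬x ∧ ¬u
These differ: at u=1, x=0, E1 = 1 but E2 = 0.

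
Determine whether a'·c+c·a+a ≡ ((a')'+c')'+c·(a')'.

No

E1: a'·c+c·a+a
    = c+a   — distribution
E2: ((a')'+c')'+c·(a')'
    = ((a')'+c')'+c·a   — double negation
    = a'·c+c·a   — De Morgan
    = c   — distribution
These differ: at a=1, c=0, E1 = 1 but E2 = 0.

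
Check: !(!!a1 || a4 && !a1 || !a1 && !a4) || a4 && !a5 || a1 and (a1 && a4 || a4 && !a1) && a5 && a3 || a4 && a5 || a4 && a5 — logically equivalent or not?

E1: !(!!a1 || a4 && !a1 || !a1 && !a4) || a4 && !a5 || a1
    = !(!!a1 || !a1) || a4 && !a5 || a1   — distribution
    = !a1 && a1 || a4 && !a5 || a1   — De Morgan
    = a4 && !a5 || a1   — complement / identity
E2: (a1 && a4 || a4 && !a1) && a5 && a3 || a4 && a5 || a4 && a5
    = a4 && a5 && a3 || a4 && a5 || a4 && a5   — distribution
    = a4 && a5 && a3 || a4 && a5   — idempotence
    = a4 && a5   — absorption
These differ: at a1=1, a3=1, a4=1, a5=0, E1 = 1 but E2 = 0.

No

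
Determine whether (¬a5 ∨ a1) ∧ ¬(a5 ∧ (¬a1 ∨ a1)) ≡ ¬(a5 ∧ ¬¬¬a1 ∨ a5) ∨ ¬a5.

Yes

E1: (¬a5 ∨ a1) ∧ ¬(a5 ∧ (¬a1 ∨ a1))
    = (¬a5 ∨ a1) ∧ ¬a5   [complement / identity]
    = ¬a5   [absorption]
E2: ¬(a5 ∧ ¬¬¬a1 ∨ a5) ∨ ¬a5
    = ¬(a5 ∧ ¬a1 ∨ a5) ∨ ¬a5   [double negation]
    = ¬a5 ∨ ¬a5   [absorption]
    = ¬a5   [idempotence]
Both reduce to ¬a5, so they are equivalent.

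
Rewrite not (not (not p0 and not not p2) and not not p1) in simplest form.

not p0 and p2 or not p1

not (not (not p0 and not not p2) and not not p1)
= not p0 and not not p2 or not p1   (De Morgan)
= not p0 and p2 or not p1   (double negation)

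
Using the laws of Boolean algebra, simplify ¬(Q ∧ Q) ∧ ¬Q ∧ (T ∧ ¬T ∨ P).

¬(Q ∧ Q) ∧ ¬Q ∧ (T ∧ ¬T ∨ P)
= ¬Q ∧ ¬Q ∧ (T ∧ ¬T ∨ P)   (idempotence)
= ¬Q ∧ (T ∧ ¬T ∨ P)   (idempotence)
= ¬Q ∧ P   (complement / identity)

¬Q ∧ P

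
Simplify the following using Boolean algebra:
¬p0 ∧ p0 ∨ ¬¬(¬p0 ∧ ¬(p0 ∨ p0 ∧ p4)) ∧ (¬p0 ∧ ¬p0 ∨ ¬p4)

¬p0

¬p0 ∧ p0 ∨ ¬¬(¬p0 ∧ ¬(p0 ∨ p0 ∧ p4)) ∧ (¬p0 ∧ ¬p0 ∨ ¬p4)
= ¬p0 ∧ p0 ∨ ¬¬(¬p0 ∧ ¬p0) ∧ (¬p0 ∧ ¬p0 ∨ ¬p4)
= ¬p0 ∧ p0 ∨ ¬p0 ∧ ¬p0 ∧ (¬p0 ∧ ¬p0 ∨ ¬p4)
= ¬p0 ∧ p0 ∨ ¬p0 ∧ ¬p0
= ¬p0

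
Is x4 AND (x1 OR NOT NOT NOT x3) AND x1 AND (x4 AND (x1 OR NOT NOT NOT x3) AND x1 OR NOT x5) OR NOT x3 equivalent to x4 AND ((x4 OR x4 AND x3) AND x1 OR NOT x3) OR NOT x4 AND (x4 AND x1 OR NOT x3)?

E1: x4 AND (x1 OR NOT NOT NOT x3) AND x1 AND (x4 AND (x1 OR NOT NOT NOT x3) AND x1 OR NOT x5) OR NOT x3
    = x4 AND (x1 OR NOT NOT NOT x3) AND x1 OR NOT x3   (absorption)
    = x4 AND (x1 OR NOT x3) AND x1 OR NOT x3   (double negation)
    = x4 AND x1 OR NOT x3   (absorption)
E2: x4 AND ((x4 OR x4 AND x3) AND x1 OR NOT x3) OR NOT x4 AND (x4 AND x1 OR NOT x3)
    = x4 AND (x4 AND x1 OR NOT x3) OR NOT x4 AND (x4 AND x1 OR NOT x3)   (absorption)
    = x4 AND x1 OR NOT x3   (distribution)
Both reduce to x4 AND x1 OR NOT x3, so they are equivalent.

Yes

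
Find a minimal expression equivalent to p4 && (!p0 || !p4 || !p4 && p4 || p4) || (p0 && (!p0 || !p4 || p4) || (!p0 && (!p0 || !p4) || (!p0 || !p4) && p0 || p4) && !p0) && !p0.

!p0 || p4

p4 && (!p0 || !p4 || !p4 && p4 || p4) || (p0 && (!p0 || !p4 || p4) || (!p0 && (!p0 || !p4) || (!p0 || !p4) && p0 || p4) && !p0) && !p0
= p4 && (!p0 || !p4 || !p4 && p4 || p4) || (p0 && (!p0 || !p4 || p4) || (!p0 || !p4 || p4) && !p0) && !p0   [distribution]
= p4 && (!p0 || !p4 || !p4 && p4 || p4) || (!p0 || !p4 || p4) && !p0   [distribution]
= p4 && (!p0 || !p4 || p4) || (!p0 || !p4 || p4) && !p0   [complement / identity]
= (!p0 || !p4 || p4) && (p4 || !p0)   [distribution]
= (!p0 || !p4) && !p0 || p4   [distribution]
= !p0 || p4   [absorption]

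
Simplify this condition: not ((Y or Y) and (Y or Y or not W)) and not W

not Y and not W

not ((Y or Y) and (Y or Y or not W)) and not W
= not (Y or Y) and not W   (absorption)
= not Y and not W   (idempotence)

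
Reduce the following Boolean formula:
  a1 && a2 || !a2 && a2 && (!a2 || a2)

a1 && a2 || !a2 && a2 && (!a2 || a2)
= a1 && a2 || !a2 && a2   [complement / identity]
= a1 && a2   [complement / identity]

a1 && a2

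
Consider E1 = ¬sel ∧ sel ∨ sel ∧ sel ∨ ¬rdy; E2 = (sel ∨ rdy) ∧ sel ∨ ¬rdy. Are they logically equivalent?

E1: ¬sel ∧ sel ∨ sel ∧ sel ∨ ¬rdy
    = sel ∨ ¬rdy
E2: (sel ∨ rdy) ∧ sel ∨ ¬rdy
    = sel ∨ ¬rdy
Both reduce to sel ∨ ¬rdy, so they are equivalent.

Yes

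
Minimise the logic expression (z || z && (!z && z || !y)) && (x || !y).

z && (x || !y)

(z || z && (!z && z || !y)) && (x || !y)
= (z || z && !y) && (x || !y)   — complement / identity
= z && (x || !y)   — absorption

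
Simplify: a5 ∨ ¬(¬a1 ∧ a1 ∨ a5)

True

a5 ∨ ¬(¬a1 ∧ a1 ∨ a5)
= a5 ∨ ¬a5   (complement / identity)
= True   (complement)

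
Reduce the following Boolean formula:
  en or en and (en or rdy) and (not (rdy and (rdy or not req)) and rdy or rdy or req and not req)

en or en and (en or rdy) and (not (rdy and (rdy or not req)) and rdy or rdy or req and not req)
= en or en and (not (rdy and (rdy or not req)) and rdy or rdy or req and not req)   — absorption
= en or en and (not rdy and rdy or rdy or req and not req)   — absorption
= en or en and (not rdy and rdy or rdy)   — complement / identity
= en or en and rdy   — complement / identity
= en   — absorption

en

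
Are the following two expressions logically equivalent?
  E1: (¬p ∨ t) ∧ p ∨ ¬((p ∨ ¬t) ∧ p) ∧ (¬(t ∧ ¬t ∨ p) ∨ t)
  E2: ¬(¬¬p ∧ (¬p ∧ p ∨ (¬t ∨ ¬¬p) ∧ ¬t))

E1: (¬p ∨ t) ∧ p ∨ ¬((p ∨ ¬t) ∧ p) ∧ (¬(t ∧ ¬t ∨ p) ∨ t)
    = (¬p ∨ t) ∧ p ∨ ¬((p ∨ ¬t) ∧ p) ∧ (¬p ∨ t)   [complement / identity]
    = (¬p ∨ t) ∧ p ∨ ¬p ∧ (¬p ∨ t)   [absorption]
    = ¬p ∨ t   [distribution]
E2: ¬(¬¬p ∧ (¬p ∧ p ∨ (¬t ∨ ¬¬p) ∧ ¬t))
    = ¬(¬¬p ∧ (¬p ∧ p ∨ (¬t ∨ p) ∧ ¬t))   [double negation]
    = ¬(¬¬p ∧ (¬t ∨ p) ∧ ¬t)   [complement / identity]
    = ¬(¬¬p ∧ ¬t)   [absorption]
    = ¬p ∨ t   [De Morgan]
Both reduce to ¬p ∨ t, so they are equivalent.

Yes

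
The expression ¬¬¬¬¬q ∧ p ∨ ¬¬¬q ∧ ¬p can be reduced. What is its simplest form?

¬q

¬¬¬¬¬q ∧ p ∨ ¬¬¬q ∧ ¬p
= ¬¬¬q ∧ p ∨ ¬¬¬q ∧ ¬p   [double negation]
= ¬¬¬q   [distribution]
= ¬q   [double negation]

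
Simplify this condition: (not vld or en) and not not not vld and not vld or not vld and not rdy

not vld

(not vld or en) and not not not vld and not vld or not vld and not rdy
= (not vld or en) and not vld and not vld or not vld and not rdy
= ((not vld or en) and not vld or not rdy) and not vld
= (not vld or not rdy) and not vld
= not vld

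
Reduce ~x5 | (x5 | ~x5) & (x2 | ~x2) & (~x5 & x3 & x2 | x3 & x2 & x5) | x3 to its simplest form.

~x5 | x3

~x5 | (x5 | ~x5) & (x2 | ~x2) & (~x5 & x3 & x2 | x3 & x2 & x5) | x3
= ~x5 | (x5 | ~x5) & (x2 | ~x2) & x3 & x2 | x3
= ~x5 | (x2 | ~x2) & x3 & x2 | x3
= ~x5 | x3 & x2 | x3
= ~x5 | x3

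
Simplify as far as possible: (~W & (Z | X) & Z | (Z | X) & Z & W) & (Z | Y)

Z

(~W & (Z | X) & Z | (Z | X) & Z & W) & (Z | Y)
= (Z | X) & Z & (Z | Y)   — distribution
= Z & (Z | Y)   — absorption
= Z   — absorption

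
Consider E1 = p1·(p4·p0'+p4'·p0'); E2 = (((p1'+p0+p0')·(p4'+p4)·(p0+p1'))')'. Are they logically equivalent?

E1: p1·(p4·p0'+p4'·p0')
    = p1·p0'   (distribution)
E2: (((p1'+p0+p0')·(p4'+p4)·(p0+p1'))')'
    = (((p1'+p0+p0')·(p0+p1'))')'   (complement / identity)
    = ((p1'+(p0+p0')·p0)')'   (distribution)
    = ((p1'+p0)')'   (complement / identity)
    = p1'+p0   (double negation)
These differ: at p0=1, p1=0, p4=0, E1 = 0 but E2 = 1.

No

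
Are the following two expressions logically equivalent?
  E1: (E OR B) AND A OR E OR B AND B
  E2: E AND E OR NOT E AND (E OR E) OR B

E1: (E OR B) AND A OR E OR B AND B
    = (E OR B) AND A OR E OR B
    = E OR B
E2: E AND E OR NOT E AND (E OR E) OR B
    = E AND E OR NOT E AND E OR B
    = E OR B
Both reduce to E OR B, so they are equivalent.

Yes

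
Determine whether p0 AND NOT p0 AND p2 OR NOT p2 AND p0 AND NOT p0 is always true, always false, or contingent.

p0 AND NOT p0 AND p2 OR NOT p2 AND p0 AND NOT p0
= p0 AND NOT p0   [distribution]
= FALSE   [complement]

always false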